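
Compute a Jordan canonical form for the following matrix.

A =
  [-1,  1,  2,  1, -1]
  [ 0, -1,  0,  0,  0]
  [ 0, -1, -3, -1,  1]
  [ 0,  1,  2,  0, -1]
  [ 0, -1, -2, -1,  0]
J_2(-1) ⊕ J_1(-1) ⊕ J_1(-1) ⊕ J_1(-1)

The characteristic polynomial is
  det(x·I − A) = x^5 + 5*x^4 + 10*x^3 + 10*x^2 + 5*x + 1 = (x + 1)^5

Eigenvalues and multiplicities (the geometric multiplicity of λ is n − rank(A − λI), which equals the number of Jordan blocks for λ):
  λ = -1: algebraic multiplicity = 5, geometric multiplicity = 4

Determining the block sizes for each eigenvalue:
  λ = -1: 4 blocks summing to 5 forces exactly one block of size 2 and the rest size 1 → block sizes [2, 1, 1, 1]

Assembling the blocks gives a Jordan form
J =
  [-1,  1,  0,  0,  0]
  [ 0, -1,  0,  0,  0]
  [ 0,  0, -1,  0,  0]
  [ 0,  0,  0, -1,  0]
  [ 0,  0,  0,  0, -1]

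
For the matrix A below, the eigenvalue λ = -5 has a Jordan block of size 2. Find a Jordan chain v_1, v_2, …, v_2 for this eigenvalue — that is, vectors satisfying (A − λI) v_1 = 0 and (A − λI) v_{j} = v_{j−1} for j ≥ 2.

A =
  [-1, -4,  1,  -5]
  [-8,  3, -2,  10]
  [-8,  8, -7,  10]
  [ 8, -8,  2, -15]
A Jordan chain for λ = -5 of length 2:
v_1 = (4, -8, -8, 8)ᵀ
v_2 = (1, 0, 0, 0)ᵀ

Let N = A − (-5)·I. We want v_2 with N^2 v_2 = 0 but N^1 v_2 ≠ 0; then v_{j-1} := N · v_j for j = 2, …, 2.

Pick v_2 = (1, 0, 0, 0)ᵀ.
Then v_1 = N · v_2 = (4, -8, -8, 8)ᵀ.

Sanity check: (A − (-5)·I) v_1 = (0, 0, 0, 0)ᵀ = 0. ✓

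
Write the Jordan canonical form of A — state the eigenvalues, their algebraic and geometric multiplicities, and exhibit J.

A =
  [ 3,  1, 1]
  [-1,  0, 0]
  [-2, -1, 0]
J_3(1)

The characteristic polynomial is
  det(x·I − A) = x^3 - 3*x^2 + 3*x - 1 = (x - 1)^3

Eigenvalues and multiplicities (the geometric multiplicity of λ is n − rank(A − λI), which equals the number of Jordan blocks for λ):
  λ = 1: algebraic multiplicity = 3, geometric multiplicity = 1

Determining the block sizes for each eigenvalue:
  λ = 1: one block (gm = 1), so the single block has size am = 3 → block sizes [3]

Assembling the blocks gives a Jordan form
J =
  [1, 1, 0]
  [0, 1, 1]
  [0, 0, 1]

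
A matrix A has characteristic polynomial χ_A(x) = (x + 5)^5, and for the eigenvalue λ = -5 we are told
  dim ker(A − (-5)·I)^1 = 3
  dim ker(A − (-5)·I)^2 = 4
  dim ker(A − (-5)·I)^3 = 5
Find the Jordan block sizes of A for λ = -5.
Block sizes for λ = -5: [3, 1, 1]

From the dimensions of kernels of powers, the number of Jordan blocks of size at least j is d_j − d_{j−1} where d_j = dim ker(N^j) (with d_0 = 0). Computing the differences gives [3, 1, 1].
The number of blocks of size exactly k is (#blocks of size ≥ k) − (#blocks of size ≥ k + 1), so the partition is: 2 block(s) of size 1, 1 block(s) of size 3.
In nonincreasing order the block sizes are [3, 1, 1].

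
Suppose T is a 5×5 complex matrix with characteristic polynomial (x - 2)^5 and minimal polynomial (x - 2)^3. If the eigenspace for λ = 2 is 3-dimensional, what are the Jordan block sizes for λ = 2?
Block sizes for λ = 2: [3, 1, 1]

Step 1 — from the characteristic polynomial, algebraic multiplicity of λ = 2 is 5. From dim ker(T − (2)·I) = 3, there are exactly 3 Jordan blocks for λ = 2.
Step 2 — from the minimal polynomial, the factor (x − 2)^3 tells us the largest block for λ = 2 has size 3.
Step 3 — with total size 5, 3 blocks, and largest block 3, the block sizes (in nonincreasing order) are [3, 1, 1].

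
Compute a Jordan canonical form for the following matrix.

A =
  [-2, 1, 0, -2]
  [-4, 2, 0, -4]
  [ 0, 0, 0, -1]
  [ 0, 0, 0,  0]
J_2(0) ⊕ J_2(0)

The characteristic polynomial is
  det(x·I − A) = x^4

Eigenvalues and multiplicities (the geometric multiplicity of λ is n − rank(A − λI), which equals the number of Jordan blocks for λ):
  λ = 0: algebraic multiplicity = 4, geometric multiplicity = 2

Determining the block sizes for each eigenvalue:
  λ = 0: with am = 4 and gm = 2, the partition is not yet determined (e.g. several partitions of 4 into 2 parts exist). Let N = A − (0)·I. Computing rank(N^1) = 2, rank(N^2) = 0; the number of blocks of size ≥ j is rank(N^{j−1}) − rank(N^j), giving [2, 2]. So we have 2 block(s) of size 2 → block sizes [2, 2]

Assembling the blocks gives a Jordan form
J =
  [0, 1, 0, 0]
  [0, 0, 0, 0]
  [0, 0, 0, 1]
  [0, 0, 0, 0]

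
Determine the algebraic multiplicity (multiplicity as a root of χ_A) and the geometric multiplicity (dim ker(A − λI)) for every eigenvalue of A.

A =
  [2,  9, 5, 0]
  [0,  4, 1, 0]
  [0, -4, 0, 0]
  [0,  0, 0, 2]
λ = 2: alg = 4, geom = 2

Step 1 — factor the characteristic polynomial to read off the algebraic multiplicities:
  χ_A(x) = (x - 2)^4

Step 2 — compute geometric multiplicities via the rank-nullity identity g(λ) = n − rank(A − λI):
  rank(A − (2)·I) = 2, so dim ker(A − (2)·I) = n − 2 = 2

Summary:
  λ = 2: algebraic multiplicity = 4, geometric multiplicity = 2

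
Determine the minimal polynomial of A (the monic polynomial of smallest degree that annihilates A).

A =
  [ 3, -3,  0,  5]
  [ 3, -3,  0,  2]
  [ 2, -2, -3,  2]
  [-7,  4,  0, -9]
x^3 + 9*x^2 + 27*x + 27

The characteristic polynomial is χ_A(x) = (x + 3)^4, so the eigenvalues are known. The minimal polynomial is
  m_A(x) = Π_λ (x − λ)^{k_λ}
where k_λ is the size of the *largest* Jordan block for λ (equivalently, the smallest k with (A − λI)^k v = 0 for every generalised eigenvector v of λ).

  λ = -3: largest Jordan block has size 3, contributing (x + 3)^3

So m_A(x) = (x + 3)^3 = x^3 + 9*x^2 + 27*x + 27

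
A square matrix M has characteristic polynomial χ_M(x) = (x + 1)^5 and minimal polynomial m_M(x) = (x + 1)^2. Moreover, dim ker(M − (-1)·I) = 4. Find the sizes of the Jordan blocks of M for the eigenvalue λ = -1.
Block sizes for λ = -1: [2, 1, 1, 1]

Step 1 — from the characteristic polynomial, algebraic multiplicity of λ = -1 is 5. From dim ker(M − (-1)·I) = 4, there are exactly 4 Jordan blocks for λ = -1.
Step 2 — from the minimal polynomial, the factor (x + 1)^2 tells us the largest block for λ = -1 has size 2.
Step 3 — with total size 5, 4 blocks, and largest block 2, the block sizes (in nonincreasing order) are [2, 1, 1, 1].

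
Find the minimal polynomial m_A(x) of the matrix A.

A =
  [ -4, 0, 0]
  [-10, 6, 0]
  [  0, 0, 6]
x^2 - 2*x - 24

The characteristic polynomial is χ_A(x) = (x - 6)^2*(x + 4), so the eigenvalues are known. The minimal polynomial is
  m_A(x) = Π_λ (x − λ)^{k_λ}
where k_λ is the size of the *largest* Jordan block for λ (equivalently, the smallest k with (A − λI)^k v = 0 for every generalised eigenvector v of λ).

  λ = -4: largest Jordan block has size 1, contributing (x + 4)
  λ = 6: largest Jordan block has size 1, contributing (x − 6)

So m_A(x) = (x - 6)*(x + 4) = x^2 - 2*x - 24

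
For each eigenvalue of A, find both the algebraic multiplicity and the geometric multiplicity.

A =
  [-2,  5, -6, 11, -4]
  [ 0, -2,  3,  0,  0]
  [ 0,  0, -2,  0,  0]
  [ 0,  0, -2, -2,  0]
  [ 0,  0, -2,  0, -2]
λ = -2: alg = 5, geom = 3

Step 1 — factor the characteristic polynomial to read off the algebraic multiplicities:
  χ_A(x) = (x + 2)^5

Step 2 — compute geometric multiplicities via the rank-nullity identity g(λ) = n − rank(A − λI):
  rank(A − (-2)·I) = 2, so dim ker(A − (-2)·I) = n − 2 = 3

Summary:
  λ = -2: algebraic multiplicity = 5, geometric multiplicity = 3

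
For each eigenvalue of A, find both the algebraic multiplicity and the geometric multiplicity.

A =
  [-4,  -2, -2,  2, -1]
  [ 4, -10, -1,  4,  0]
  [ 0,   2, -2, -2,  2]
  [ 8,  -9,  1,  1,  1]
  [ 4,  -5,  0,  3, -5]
λ = -4: alg = 5, geom = 2

Step 1 — factor the characteristic polynomial to read off the algebraic multiplicities:
  χ_A(x) = (x + 4)^5

Step 2 — compute geometric multiplicities via the rank-nullity identity g(λ) = n − rank(A − λI):
  rank(A − (-4)·I) = 3, so dim ker(A − (-4)·I) = n − 3 = 2

Summary:
  λ = -4: algebraic multiplicity = 5, geometric multiplicity = 2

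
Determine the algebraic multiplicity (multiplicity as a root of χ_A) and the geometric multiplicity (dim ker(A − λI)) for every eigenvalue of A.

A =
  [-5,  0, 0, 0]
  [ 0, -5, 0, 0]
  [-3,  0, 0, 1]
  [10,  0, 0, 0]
λ = -5: alg = 2, geom = 2; λ = 0: alg = 2, geom = 1

Step 1 — factor the characteristic polynomial to read off the algebraic multiplicities:
  χ_A(x) = x^2*(x + 5)^2

Step 2 — compute geometric multiplicities via the rank-nullity identity g(λ) = n − rank(A − λI):
  rank(A − (-5)·I) = 2, so dim ker(A − (-5)·I) = n − 2 = 2
  rank(A − (0)·I) = 3, so dim ker(A − (0)·I) = n − 3 = 1

Summary:
  λ = -5: algebraic multiplicity = 2, geometric multiplicity = 2
  λ = 0: algebraic multiplicity = 2, geometric multiplicity = 1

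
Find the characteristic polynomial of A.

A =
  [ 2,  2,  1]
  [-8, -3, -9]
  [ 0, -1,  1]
x^3

Expanding det(x·I − A) (e.g. by cofactor expansion or by noting that A is similar to its Jordan form J, which has the same characteristic polynomial as A) gives
  χ_A(x) = x^3
which factors as x^3. The eigenvalues (with algebraic multiplicities) are λ = 0 with multiplicity 3.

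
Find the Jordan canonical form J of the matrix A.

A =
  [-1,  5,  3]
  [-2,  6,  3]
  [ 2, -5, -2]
J_2(1) ⊕ J_1(1)

The characteristic polynomial is
  det(x·I − A) = x^3 - 3*x^2 + 3*x - 1 = (x - 1)^3

Eigenvalues and multiplicities (the geometric multiplicity of λ is n − rank(A − λI), which equals the number of Jordan blocks for λ):
  λ = 1: algebraic multiplicity = 3, geometric multiplicity = 2

Determining the block sizes for each eigenvalue:
  λ = 1: 2 blocks summing to 3 forces exactly one block of size 2 and the rest size 1 → block sizes [2, 1]

Assembling the blocks gives a Jordan form
J =
  [1, 1, 0]
  [0, 1, 0]
  [0, 0, 1]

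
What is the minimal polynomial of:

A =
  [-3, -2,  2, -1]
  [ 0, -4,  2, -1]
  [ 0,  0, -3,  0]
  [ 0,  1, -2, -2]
x^3 + 9*x^2 + 27*x + 27

The characteristic polynomial is χ_A(x) = (x + 3)^4, so the eigenvalues are known. The minimal polynomial is
  m_A(x) = Π_λ (x − λ)^{k_λ}
where k_λ is the size of the *largest* Jordan block for λ (equivalently, the smallest k with (A − λI)^k v = 0 for every generalised eigenvector v of λ).

  λ = -3: largest Jordan block has size 3, contributing (x + 3)^3

So m_A(x) = (x + 3)^3 = x^3 + 9*x^2 + 27*x + 27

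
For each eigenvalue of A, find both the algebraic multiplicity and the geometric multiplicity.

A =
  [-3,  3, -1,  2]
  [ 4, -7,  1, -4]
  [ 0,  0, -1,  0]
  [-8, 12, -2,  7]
λ = -1: alg = 4, geom = 2

Step 1 — factor the characteristic polynomial to read off the algebraic multiplicities:
  χ_A(x) = (x + 1)^4

Step 2 — compute geometric multiplicities via the rank-nullity identity g(λ) = n − rank(A − λI):
  rank(A − (-1)·I) = 2, so dim ker(A − (-1)·I) = n − 2 = 2

Summary:
  λ = -1: algebraic multiplicity = 4, geometric multiplicity = 2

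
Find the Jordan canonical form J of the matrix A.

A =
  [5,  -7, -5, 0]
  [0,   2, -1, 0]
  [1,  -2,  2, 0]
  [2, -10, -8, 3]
J_3(3) ⊕ J_1(3)

The characteristic polynomial is
  det(x·I − A) = x^4 - 12*x^3 + 54*x^2 - 108*x + 81 = (x - 3)^4

Eigenvalues and multiplicities (the geometric multiplicity of λ is n − rank(A − λI), which equals the number of Jordan blocks for λ):
  λ = 3: algebraic multiplicity = 4, geometric multiplicity = 2

Determining the block sizes for each eigenvalue:
  λ = 3: with am = 4 and gm = 2, the partition is not yet determined (e.g. several partitions of 4 into 2 parts exist). Let N = A − (3)·I. Computing rank(N^1) = 2, rank(N^2) = 1, rank(N^3) = 0; the number of blocks of size ≥ j is rank(N^{j−1}) − rank(N^j), giving [2, 1, 1]. So we have 1 block(s) of size 3, 1 block(s) of size 1 → block sizes [3, 1]

Assembling the blocks gives a Jordan form
J =
  [3, 1, 0, 0]
  [0, 3, 1, 0]
  [0, 0, 3, 0]
  [0, 0, 0, 3]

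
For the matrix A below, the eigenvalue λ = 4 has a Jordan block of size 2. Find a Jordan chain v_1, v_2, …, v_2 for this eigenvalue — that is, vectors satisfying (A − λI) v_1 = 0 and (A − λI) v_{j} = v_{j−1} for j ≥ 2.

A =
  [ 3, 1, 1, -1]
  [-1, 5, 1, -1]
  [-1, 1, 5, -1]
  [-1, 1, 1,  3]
A Jordan chain for λ = 4 of length 2:
v_1 = (-1, -1, -1, -1)ᵀ
v_2 = (1, 0, 0, 0)ᵀ

Let N = A − (4)·I. We want v_2 with N^2 v_2 = 0 but N^1 v_2 ≠ 0; then v_{j-1} := N · v_j for j = 2, …, 2.

Pick v_2 = (1, 0, 0, 0)ᵀ.
Then v_1 = N · v_2 = (-1, -1, -1, -1)ᵀ.

Sanity check: (A − (4)·I) v_1 = (0, 0, 0, 0)ᵀ = 0. ✓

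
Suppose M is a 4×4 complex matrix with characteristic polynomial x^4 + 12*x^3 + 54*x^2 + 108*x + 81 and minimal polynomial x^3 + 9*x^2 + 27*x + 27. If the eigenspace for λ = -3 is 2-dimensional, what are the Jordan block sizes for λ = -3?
Block sizes for λ = -3: [3, 1]

Step 1 — from the characteristic polynomial, algebraic multiplicity of λ = -3 is 4. From dim ker(M − (-3)·I) = 2, there are exactly 2 Jordan blocks for λ = -3.
Step 2 — from the minimal polynomial, the factor (x + 3)^3 tells us the largest block for λ = -3 has size 3.
Step 3 — with total size 4, 2 blocks, and largest block 3, the block sizes (in nonincreasing order) are [3, 1].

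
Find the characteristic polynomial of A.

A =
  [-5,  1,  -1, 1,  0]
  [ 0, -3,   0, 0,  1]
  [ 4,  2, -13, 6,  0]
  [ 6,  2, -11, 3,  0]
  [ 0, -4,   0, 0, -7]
x^5 + 25*x^4 + 250*x^3 + 1250*x^2 + 3125*x + 3125

Expanding det(x·I − A) (e.g. by cofactor expansion or by noting that A is similar to its Jordan form J, which has the same characteristic polynomial as A) gives
  χ_A(x) = x^5 + 25*x^4 + 250*x^3 + 1250*x^2 + 3125*x + 3125
which factors as (x + 5)^5. The eigenvalues (with algebraic multiplicities) are λ = -5 with multiplicity 5.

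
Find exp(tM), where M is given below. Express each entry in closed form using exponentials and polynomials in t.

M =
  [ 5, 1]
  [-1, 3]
e^{tM} =
  [t*exp(4*t) + exp(4*t), t*exp(4*t)]
  [-t*exp(4*t), -t*exp(4*t) + exp(4*t)]

Strategy: write M = P · J · P⁻¹ where J is a Jordan canonical form, so e^{tM} = P · e^{tJ} · P⁻¹, and e^{tJ} can be computed block-by-block.

M has Jordan form
J =
  [4, 1]
  [0, 4]
(up to reordering of blocks).

Per-block formulas:
  For a 2×2 Jordan block J_2(4): exp(t · J_2(4)) = e^(4t)·(I + t·N), where N is the 2×2 nilpotent shift.

After assembling e^{tJ} and conjugating by P, we get:

e^{tM} =
  [t*exp(4*t) + exp(4*t), t*exp(4*t)]
  [-t*exp(4*t), -t*exp(4*t) + exp(4*t)]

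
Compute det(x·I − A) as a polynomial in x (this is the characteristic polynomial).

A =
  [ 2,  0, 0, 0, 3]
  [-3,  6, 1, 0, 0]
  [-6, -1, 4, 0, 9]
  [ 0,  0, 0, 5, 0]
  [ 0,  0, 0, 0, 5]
x^5 - 22*x^4 + 190*x^3 - 800*x^2 + 1625*x - 1250

Expanding det(x·I − A) (e.g. by cofactor expansion or by noting that A is similar to its Jordan form J, which has the same characteristic polynomial as A) gives
  χ_A(x) = x^5 - 22*x^4 + 190*x^3 - 800*x^2 + 1625*x - 1250
which factors as (x - 5)^4*(x - 2). The eigenvalues (with algebraic multiplicities) are λ = 2 with multiplicity 1, λ = 5 with multiplicity 4.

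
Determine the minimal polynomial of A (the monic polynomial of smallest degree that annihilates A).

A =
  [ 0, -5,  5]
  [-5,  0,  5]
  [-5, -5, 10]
x^2 - 5*x

The characteristic polynomial is χ_A(x) = x*(x - 5)^2, so the eigenvalues are known. The minimal polynomial is
  m_A(x) = Π_λ (x − λ)^{k_λ}
where k_λ is the size of the *largest* Jordan block for λ (equivalently, the smallest k with (A − λI)^k v = 0 for every generalised eigenvector v of λ).

  λ = 0: largest Jordan block has size 1, contributing (x − 0)
  λ = 5: largest Jordan block has size 1, contributing (x − 5)

So m_A(x) = x*(x - 5) = x^2 - 5*x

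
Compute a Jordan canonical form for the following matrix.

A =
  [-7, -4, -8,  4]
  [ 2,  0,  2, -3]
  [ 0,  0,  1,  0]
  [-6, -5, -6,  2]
J_2(-3) ⊕ J_1(1) ⊕ J_1(1)

The characteristic polynomial is
  det(x·I − A) = x^4 + 4*x^3 - 2*x^2 - 12*x + 9 = (x - 1)^2*(x + 3)^2

Eigenvalues and multiplicities (the geometric multiplicity of λ is n − rank(A − λI), which equals the number of Jordan blocks for λ):
  λ = -3: algebraic multiplicity = 2, geometric multiplicity = 1
  λ = 1: algebraic multiplicity = 2, geometric multiplicity = 2

Determining the block sizes for each eigenvalue:
  λ = -3: one block (gm = 1), so the single block has size am = 2 → block sizes [2]
  λ = 1: gm = am = 2, so every block has size 1 → block sizes [1, 1]

Assembling the blocks gives a Jordan form
J =
  [-3,  1, 0, 0]
  [ 0, -3, 0, 0]
  [ 0,  0, 1, 0]
  [ 0,  0, 0, 1]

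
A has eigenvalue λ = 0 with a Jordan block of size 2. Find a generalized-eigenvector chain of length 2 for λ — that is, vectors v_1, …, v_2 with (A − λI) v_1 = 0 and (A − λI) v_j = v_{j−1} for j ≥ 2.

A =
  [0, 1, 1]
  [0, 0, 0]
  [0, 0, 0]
A Jordan chain for λ = 0 of length 2:
v_1 = (1, 0, 0)ᵀ
v_2 = (0, 1, 0)ᵀ

Let N = A − (0)·I. We want v_2 with N^2 v_2 = 0 but N^1 v_2 ≠ 0; then v_{j-1} := N · v_j for j = 2, …, 2.

Pick v_2 = (0, 1, 0)ᵀ.
Then v_1 = N · v_2 = (1, 0, 0)ᵀ.

Sanity check: (A − (0)·I) v_1 = (0, 0, 0)ᵀ = 0. ✓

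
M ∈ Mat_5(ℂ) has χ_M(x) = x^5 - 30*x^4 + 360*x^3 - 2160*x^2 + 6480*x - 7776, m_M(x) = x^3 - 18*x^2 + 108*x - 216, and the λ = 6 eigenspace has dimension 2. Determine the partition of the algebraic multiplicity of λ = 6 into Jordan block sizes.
Block sizes for λ = 6: [3, 2]

Step 1 — from the characteristic polynomial, algebraic multiplicity of λ = 6 is 5. From dim ker(M − (6)·I) = 2, there are exactly 2 Jordan blocks for λ = 6.
Step 2 — from the minimal polynomial, the factor (x − 6)^3 tells us the largest block for λ = 6 has size 3.
Step 3 — with total size 5, 2 blocks, and largest block 3, the block sizes (in nonincreasing order) are [3, 2].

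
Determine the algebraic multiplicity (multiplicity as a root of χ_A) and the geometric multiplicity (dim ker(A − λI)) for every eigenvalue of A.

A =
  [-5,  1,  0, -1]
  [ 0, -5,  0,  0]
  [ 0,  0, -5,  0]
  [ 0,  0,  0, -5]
λ = -5: alg = 4, geom = 3

Step 1 — factor the characteristic polynomial to read off the algebraic multiplicities:
  χ_A(x) = (x + 5)^4

Step 2 — compute geometric multiplicities via the rank-nullity identity g(λ) = n − rank(A − λI):
  rank(A − (-5)·I) = 1, so dim ker(A − (-5)·I) = n − 1 = 3

Summary:
  λ = -5: algebraic multiplicity = 4, geometric multiplicity = 3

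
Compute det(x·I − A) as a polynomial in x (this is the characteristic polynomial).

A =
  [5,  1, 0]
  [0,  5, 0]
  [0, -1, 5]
x^3 - 15*x^2 + 75*x - 125

Expanding det(x·I − A) (e.g. by cofactor expansion or by noting that A is similar to its Jordan form J, which has the same characteristic polynomial as A) gives
  χ_A(x) = x^3 - 15*x^2 + 75*x - 125
which factors as (x - 5)^3. The eigenvalues (with algebraic multiplicities) are λ = 5 with multiplicity 3.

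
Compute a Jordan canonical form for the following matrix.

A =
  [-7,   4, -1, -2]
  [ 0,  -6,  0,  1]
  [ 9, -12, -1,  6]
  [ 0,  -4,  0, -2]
J_2(-4) ⊕ J_2(-4)

The characteristic polynomial is
  det(x·I − A) = x^4 + 16*x^3 + 96*x^2 + 256*x + 256 = (x + 4)^4

Eigenvalues and multiplicities (the geometric multiplicity of λ is n − rank(A − λI), which equals the number of Jordan blocks for λ):
  λ = -4: algebraic multiplicity = 4, geometric multiplicity = 2

Determining the block sizes for each eigenvalue:
  λ = -4: with am = 4 and gm = 2, the partition is not yet determined (e.g. several partitions of 4 into 2 parts exist). Let N = A − (-4)·I. Computing rank(N^1) = 2, rank(N^2) = 0; the number of blocks of size ≥ j is rank(N^{j−1}) − rank(N^j), giving [2, 2]. So we have 2 block(s) of size 2 → block sizes [2, 2]

Assembling the blocks gives a Jordan form
J =
  [-4,  1,  0,  0]
  [ 0, -4,  0,  0]
  [ 0,  0, -4,  1]
  [ 0,  0,  0, -4]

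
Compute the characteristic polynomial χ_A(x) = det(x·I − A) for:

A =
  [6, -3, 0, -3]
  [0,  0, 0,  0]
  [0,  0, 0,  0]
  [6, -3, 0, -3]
x^4 - 3*x^3

Expanding det(x·I − A) (e.g. by cofactor expansion or by noting that A is similar to its Jordan form J, which has the same characteristic polynomial as A) gives
  χ_A(x) = x^4 - 3*x^3
which factors as x^3*(x - 3). The eigenvalues (with algebraic multiplicities) are λ = 0 with multiplicity 3, λ = 3 with multiplicity 1.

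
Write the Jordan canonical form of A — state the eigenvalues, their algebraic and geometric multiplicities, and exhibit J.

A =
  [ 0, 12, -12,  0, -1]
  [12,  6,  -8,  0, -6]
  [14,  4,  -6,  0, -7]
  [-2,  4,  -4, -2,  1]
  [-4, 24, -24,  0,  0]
J_1(-2) ⊕ J_1(-2) ⊕ J_1(-2) ⊕ J_2(2)

The characteristic polynomial is
  det(x·I − A) = x^5 + 2*x^4 - 8*x^3 - 16*x^2 + 16*x + 32 = (x - 2)^2*(x + 2)^3

Eigenvalues and multiplicities (the geometric multiplicity of λ is n − rank(A − λI), which equals the number of Jordan blocks for λ):
  λ = -2: algebraic multiplicity = 3, geometric multiplicity = 3
  λ = 2: algebraic multiplicity = 2, geometric multiplicity = 1

Determining the block sizes for each eigenvalue:
  λ = -2: gm = am = 3, so every block has size 1 → block sizes [1, 1, 1]
  λ = 2: one block (gm = 1), so the single block has size am = 2 → block sizes [2]

Assembling the blocks gives a Jordan form
J =
  [-2,  0,  0, 0, 0]
  [ 0, -2,  0, 0, 0]
  [ 0,  0, -2, 0, 0]
  [ 0,  0,  0, 2, 1]
  [ 0,  0,  0, 0, 2]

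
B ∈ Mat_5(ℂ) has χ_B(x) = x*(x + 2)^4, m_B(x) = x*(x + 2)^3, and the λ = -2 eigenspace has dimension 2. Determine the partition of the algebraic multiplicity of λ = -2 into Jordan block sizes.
Block sizes for λ = -2: [3, 1]

Step 1 — from the characteristic polynomial, algebraic multiplicity of λ = -2 is 4. From dim ker(B − (-2)·I) = 2, there are exactly 2 Jordan blocks for λ = -2.
Step 2 — from the minimal polynomial, the factor (x + 2)^3 tells us the largest block for λ = -2 has size 3.
Step 3 — with total size 4, 2 blocks, and largest block 3, the block sizes (in nonincreasing order) are [3, 1].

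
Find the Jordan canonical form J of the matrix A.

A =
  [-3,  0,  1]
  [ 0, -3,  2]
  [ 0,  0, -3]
J_2(-3) ⊕ J_1(-3)

The characteristic polynomial is
  det(x·I − A) = x^3 + 9*x^2 + 27*x + 27 = (x + 3)^3

Eigenvalues and multiplicities (the geometric multiplicity of λ is n − rank(A − λI), which equals the number of Jordan blocks for λ):
  λ = -3: algebraic multiplicity = 3, geometric multiplicity = 2

Determining the block sizes for each eigenvalue:
  λ = -3: 2 blocks summing to 3 forces exactly one block of size 2 and the rest size 1 → block sizes [2, 1]

Assembling the blocks gives a Jordan form
J =
  [-3,  1,  0]
  [ 0, -3,  0]
  [ 0,  0, -3]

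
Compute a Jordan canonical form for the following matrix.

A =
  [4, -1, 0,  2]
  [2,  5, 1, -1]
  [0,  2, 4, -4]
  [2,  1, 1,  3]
J_3(4) ⊕ J_1(4)

The characteristic polynomial is
  det(x·I − A) = x^4 - 16*x^3 + 96*x^2 - 256*x + 256 = (x - 4)^4

Eigenvalues and multiplicities (the geometric multiplicity of λ is n − rank(A − λI), which equals the number of Jordan blocks for λ):
  λ = 4: algebraic multiplicity = 4, geometric multiplicity = 2

Determining the block sizes for each eigenvalue:
  λ = 4: with am = 4 and gm = 2, the partition is not yet determined (e.g. several partitions of 4 into 2 parts exist). Let N = A − (4)·I. Computing rank(N^1) = 2, rank(N^2) = 1, rank(N^3) = 0; the number of blocks of size ≥ j is rank(N^{j−1}) − rank(N^j), giving [2, 1, 1]. So we have 1 block(s) of size 3, 1 block(s) of size 1 → block sizes [3, 1]

Assembling the blocks gives a Jordan form
J =
  [4, 1, 0, 0]
  [0, 4, 1, 0]
  [0, 0, 4, 0]
  [0, 0, 0, 4]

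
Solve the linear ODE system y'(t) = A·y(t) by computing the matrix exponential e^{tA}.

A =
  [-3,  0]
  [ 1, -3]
e^{tA} =
  [exp(-3*t), 0]
  [t*exp(-3*t), exp(-3*t)]

Strategy: write A = P · J · P⁻¹ where J is a Jordan canonical form, so e^{tA} = P · e^{tJ} · P⁻¹, and e^{tJ} can be computed block-by-block.

A has Jordan form
J =
  [-3,  1]
  [ 0, -3]
(up to reordering of blocks).

Per-block formulas:
  For a 2×2 Jordan block J_2(-3): exp(t · J_2(-3)) = e^(-3t)·(I + t·N), where N is the 2×2 nilpotent shift.

After assembling e^{tJ} and conjugating by P, we get:

e^{tA} =
  [exp(-3*t), 0]
  [t*exp(-3*t), exp(-3*t)]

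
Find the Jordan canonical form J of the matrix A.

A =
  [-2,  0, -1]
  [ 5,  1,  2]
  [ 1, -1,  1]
J_3(0)

The characteristic polynomial is
  det(x·I − A) = x^3

Eigenvalues and multiplicities (the geometric multiplicity of λ is n − rank(A − λI), which equals the number of Jordan blocks for λ):
  λ = 0: algebraic multiplicity = 3, geometric multiplicity = 1

Determining the block sizes for each eigenvalue:
  λ = 0: one block (gm = 1), so the single block has size am = 3 → block sizes [3]

Assembling the blocks gives a Jordan form
J =
  [0, 1, 0]
  [0, 0, 1]
  [0, 0, 0]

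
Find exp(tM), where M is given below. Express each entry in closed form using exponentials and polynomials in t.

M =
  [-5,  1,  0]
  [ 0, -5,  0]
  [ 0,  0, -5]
e^{tM} =
  [exp(-5*t), t*exp(-5*t), 0]
  [0, exp(-5*t), 0]
  [0, 0, exp(-5*t)]

Strategy: write M = P · J · P⁻¹ where J is a Jordan canonical form, so e^{tM} = P · e^{tJ} · P⁻¹, and e^{tJ} can be computed block-by-block.

M has Jordan form
J =
  [-5,  1,  0]
  [ 0, -5,  0]
  [ 0,  0, -5]
(up to reordering of blocks).

Per-block formulas:
  For a 1×1 block at λ = -5: exp(t · [-5]) = [e^(-5t)].
  For a 2×2 Jordan block J_2(-5): exp(t · J_2(-5)) = e^(-5t)·(I + t·N), where N is the 2×2 nilpotent shift.

After assembling e^{tJ} and conjugating by P, we get:

e^{tM} =
  [exp(-5*t), t*exp(-5*t), 0]
  [0, exp(-5*t), 0]
  [0, 0, exp(-5*t)]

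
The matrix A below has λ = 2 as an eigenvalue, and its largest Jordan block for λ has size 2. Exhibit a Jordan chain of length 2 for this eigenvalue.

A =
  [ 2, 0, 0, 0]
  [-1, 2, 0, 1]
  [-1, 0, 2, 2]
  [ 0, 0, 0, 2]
A Jordan chain for λ = 2 of length 2:
v_1 = (0, -1, -1, 0)ᵀ
v_2 = (1, 0, 0, 0)ᵀ

Let N = A − (2)·I. We want v_2 with N^2 v_2 = 0 but N^1 v_2 ≠ 0; then v_{j-1} := N · v_j for j = 2, …, 2.

Pick v_2 = (1, 0, 0, 0)ᵀ.
Then v_1 = N · v_2 = (0, -1, -1, 0)ᵀ.

Sanity check: (A − (2)·I) v_1 = (0, 0, 0, 0)ᵀ = 0. ✓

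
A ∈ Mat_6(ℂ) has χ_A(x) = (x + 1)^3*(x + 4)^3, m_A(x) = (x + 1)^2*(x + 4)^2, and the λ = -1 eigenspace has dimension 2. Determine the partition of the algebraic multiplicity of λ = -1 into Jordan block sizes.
Block sizes for λ = -1: [2, 1]

Step 1 — from the characteristic polynomial, algebraic multiplicity of λ = -1 is 3. From dim ker(A − (-1)·I) = 2, there are exactly 2 Jordan blocks for λ = -1.
Step 2 — from the minimal polynomial, the factor (x + 1)^2 tells us the largest block for λ = -1 has size 2.
Step 3 — with total size 3, 2 blocks, and largest block 2, the block sizes (in nonincreasing order) are [2, 1].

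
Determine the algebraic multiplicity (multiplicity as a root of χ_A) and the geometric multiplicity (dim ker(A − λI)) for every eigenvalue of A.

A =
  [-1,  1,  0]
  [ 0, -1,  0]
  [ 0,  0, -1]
λ = -1: alg = 3, geom = 2

Step 1 — factor the characteristic polynomial to read off the algebraic multiplicities:
  χ_A(x) = (x + 1)^3

Step 2 — compute geometric multiplicities via the rank-nullity identity g(λ) = n − rank(A − λI):
  rank(A − (-1)·I) = 1, so dim ker(A − (-1)·I) = n − 1 = 2

Summary:
  λ = -1: algebraic multiplicity = 3, geometric multiplicity = 2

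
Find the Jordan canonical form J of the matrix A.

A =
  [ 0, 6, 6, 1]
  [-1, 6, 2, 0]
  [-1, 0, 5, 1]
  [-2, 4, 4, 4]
J_1(3) ⊕ J_3(4)

The characteristic polynomial is
  det(x·I − A) = x^4 - 15*x^3 + 84*x^2 - 208*x + 192 = (x - 4)^3*(x - 3)

Eigenvalues and multiplicities (the geometric multiplicity of λ is n − rank(A − λI), which equals the number of Jordan blocks for λ):
  λ = 3: algebraic multiplicity = 1, geometric multiplicity = 1
  λ = 4: algebraic multiplicity = 3, geometric multiplicity = 1

Determining the block sizes for each eigenvalue:
  λ = 3: one block (gm = 1), so the single block has size am = 1 → block sizes [1]
  λ = 4: one block (gm = 1), so the single block has size am = 3 → block sizes [3]

Assembling the blocks gives a Jordan form
J =
  [3, 0, 0, 0]
  [0, 4, 1, 0]
  [0, 0, 4, 1]
  [0, 0, 0, 4]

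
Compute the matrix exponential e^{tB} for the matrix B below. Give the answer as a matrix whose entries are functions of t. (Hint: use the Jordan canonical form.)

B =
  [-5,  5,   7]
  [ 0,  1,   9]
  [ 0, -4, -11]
e^{tB} =
  [exp(-5*t), t^2*exp(-5*t) + 5*t*exp(-5*t), 3*t^2*exp(-5*t)/2 + 7*t*exp(-5*t)]
  [0, 6*t*exp(-5*t) + exp(-5*t), 9*t*exp(-5*t)]
  [0, -4*t*exp(-5*t), -6*t*exp(-5*t) + exp(-5*t)]

Strategy: write B = P · J · P⁻¹ where J is a Jordan canonical form, so e^{tB} = P · e^{tJ} · P⁻¹, and e^{tJ} can be computed block-by-block.

B has Jordan form
J =
  [-5,  1,  0]
  [ 0, -5,  1]
  [ 0,  0, -5]
(up to reordering of blocks).

Per-block formulas:
  For a 3×3 Jordan block J_3(-5): exp(t · J_3(-5)) = e^(-5t)·(I + t·N + (t^2/2)·N^2), where N is the 3×3 nilpotent shift.

After assembling e^{tJ} and conjugating by P, we get:

e^{tB} =
  [exp(-5*t), t^2*exp(-5*t) + 5*t*exp(-5*t), 3*t^2*exp(-5*t)/2 + 7*t*exp(-5*t)]
  [0, 6*t*exp(-5*t) + exp(-5*t), 9*t*exp(-5*t)]
  [0, -4*t*exp(-5*t), -6*t*exp(-5*t) + exp(-5*t)]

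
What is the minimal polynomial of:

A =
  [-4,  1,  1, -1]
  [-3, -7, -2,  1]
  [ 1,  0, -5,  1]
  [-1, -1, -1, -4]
x^2 + 10*x + 25

The characteristic polynomial is χ_A(x) = (x + 5)^4, so the eigenvalues are known. The minimal polynomial is
  m_A(x) = Π_λ (x − λ)^{k_λ}
where k_λ is the size of the *largest* Jordan block for λ (equivalently, the smallest k with (A − λI)^k v = 0 for every generalised eigenvector v of λ).

  λ = -5: largest Jordan block has size 2, contributing (x + 5)^2

So m_A(x) = (x + 5)^2 = x^2 + 10*x + 25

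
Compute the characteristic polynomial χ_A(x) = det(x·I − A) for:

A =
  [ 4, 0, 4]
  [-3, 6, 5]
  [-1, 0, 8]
x^3 - 18*x^2 + 108*x - 216

Expanding det(x·I − A) (e.g. by cofactor expansion or by noting that A is similar to its Jordan form J, which has the same characteristic polynomial as A) gives
  χ_A(x) = x^3 - 18*x^2 + 108*x - 216
which factors as (x - 6)^3. The eigenvalues (with algebraic multiplicities) are λ = 6 with multiplicity 3.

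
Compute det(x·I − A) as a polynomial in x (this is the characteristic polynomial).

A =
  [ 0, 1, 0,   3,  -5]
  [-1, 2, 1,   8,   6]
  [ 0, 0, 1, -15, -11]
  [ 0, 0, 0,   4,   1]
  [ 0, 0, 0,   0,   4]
x^5 - 11*x^4 + 43*x^3 - 73*x^2 + 56*x - 16

Expanding det(x·I − A) (e.g. by cofactor expansion or by noting that A is similar to its Jordan form J, which has the same characteristic polynomial as A) gives
  χ_A(x) = x^5 - 11*x^4 + 43*x^3 - 73*x^2 + 56*x - 16
which factors as (x - 4)^2*(x - 1)^3. The eigenvalues (with algebraic multiplicities) are λ = 1 with multiplicity 3, λ = 4 with multiplicity 2.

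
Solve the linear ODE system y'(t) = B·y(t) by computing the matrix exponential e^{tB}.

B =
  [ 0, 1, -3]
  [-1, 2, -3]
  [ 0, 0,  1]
e^{tB} =
  [-t*exp(t) + exp(t), t*exp(t), -3*t*exp(t)]
  [-t*exp(t), t*exp(t) + exp(t), -3*t*exp(t)]
  [0, 0, exp(t)]

Strategy: write B = P · J · P⁻¹ where J is a Jordan canonical form, so e^{tB} = P · e^{tJ} · P⁻¹, and e^{tJ} can be computed block-by-block.

B has Jordan form
J =
  [1, 1, 0]
  [0, 1, 0]
  [0, 0, 1]
(up to reordering of blocks).

Per-block formulas:
  For a 2×2 Jordan block J_2(1): exp(t · J_2(1)) = e^(1t)·(I + t·N), where N is the 2×2 nilpotent shift.
  For a 1×1 block at λ = 1: exp(t · [1]) = [e^(1t)].

After assembling e^{tJ} and conjugating by P, we get:

e^{tB} =
  [-t*exp(t) + exp(t), t*exp(t), -3*t*exp(t)]
  [-t*exp(t), t*exp(t) + exp(t), -3*t*exp(t)]
  [0, 0, exp(t)]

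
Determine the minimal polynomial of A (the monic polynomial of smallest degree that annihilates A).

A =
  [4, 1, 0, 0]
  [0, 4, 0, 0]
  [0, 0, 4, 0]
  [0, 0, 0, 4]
x^2 - 8*x + 16

The characteristic polynomial is χ_A(x) = (x - 4)^4, so the eigenvalues are known. The minimal polynomial is
  m_A(x) = Π_λ (x − λ)^{k_λ}
where k_λ is the size of the *largest* Jordan block for λ (equivalently, the smallest k with (A − λI)^k v = 0 for every generalised eigenvector v of λ).

  λ = 4: largest Jordan block has size 2, contributing (x − 4)^2

So m_A(x) = (x - 4)^2 = x^2 - 8*x + 16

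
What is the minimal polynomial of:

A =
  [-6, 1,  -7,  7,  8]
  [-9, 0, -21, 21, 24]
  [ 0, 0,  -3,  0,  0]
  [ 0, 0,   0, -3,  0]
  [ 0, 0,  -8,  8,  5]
x^3 + x^2 - 21*x - 45

The characteristic polynomial is χ_A(x) = (x - 5)*(x + 3)^4, so the eigenvalues are known. The minimal polynomial is
  m_A(x) = Π_λ (x − λ)^{k_λ}
where k_λ is the size of the *largest* Jordan block for λ (equivalently, the smallest k with (A − λI)^k v = 0 for every generalised eigenvector v of λ).

  λ = -3: largest Jordan block has size 2, contributing (x + 3)^2
  λ = 5: largest Jordan block has size 1, contributing (x − 5)

So m_A(x) = (x - 5)*(x + 3)^2 = x^3 + x^2 - 21*x - 45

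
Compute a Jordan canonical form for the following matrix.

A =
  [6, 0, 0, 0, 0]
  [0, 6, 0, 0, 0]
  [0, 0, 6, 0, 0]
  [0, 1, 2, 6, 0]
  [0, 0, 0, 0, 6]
J_2(6) ⊕ J_1(6) ⊕ J_1(6) ⊕ J_1(6)

The characteristic polynomial is
  det(x·I − A) = x^5 - 30*x^4 + 360*x^3 - 2160*x^2 + 6480*x - 7776 = (x - 6)^5

Eigenvalues and multiplicities (the geometric multiplicity of λ is n − rank(A − λI), which equals the number of Jordan blocks for λ):
  λ = 6: algebraic multiplicity = 5, geometric multiplicity = 4

Determining the block sizes for each eigenvalue:
  λ = 6: 4 blocks summing to 5 forces exactly one block of size 2 and the rest size 1 → block sizes [2, 1, 1, 1]

Assembling the blocks gives a Jordan form
J =
  [6, 1, 0, 0, 0]
  [0, 6, 0, 0, 0]
  [0, 0, 6, 0, 0]
  [0, 0, 0, 6, 0]
  [0, 0, 0, 0, 6]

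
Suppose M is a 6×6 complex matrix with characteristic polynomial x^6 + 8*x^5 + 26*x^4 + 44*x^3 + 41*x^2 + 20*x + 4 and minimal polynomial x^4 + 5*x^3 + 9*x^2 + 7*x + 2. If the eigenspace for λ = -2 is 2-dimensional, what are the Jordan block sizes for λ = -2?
Block sizes for λ = -2: [1, 1]

Step 1 — from the characteristic polynomial, algebraic multiplicity of λ = -2 is 2. From dim ker(M − (-2)·I) = 2, there are exactly 2 Jordan blocks for λ = -2.
Step 2 — from the minimal polynomial, the factor (x + 2) tells us the largest block for λ = -2 has size 1.
Step 3 — with total size 2, 2 blocks, and largest block 1, the block sizes (in nonincreasing order) are [1, 1].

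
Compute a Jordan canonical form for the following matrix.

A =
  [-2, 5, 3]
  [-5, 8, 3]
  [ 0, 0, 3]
J_2(3) ⊕ J_1(3)

The characteristic polynomial is
  det(x·I − A) = x^3 - 9*x^2 + 27*x - 27 = (x - 3)^3

Eigenvalues and multiplicities (the geometric multiplicity of λ is n − rank(A − λI), which equals the number of Jordan blocks for λ):
  λ = 3: algebraic multiplicity = 3, geometric multiplicity = 2

Determining the block sizes for each eigenvalue:
  λ = 3: 2 blocks summing to 3 forces exactly one block of size 2 and the rest size 1 → block sizes [2, 1]

Assembling the blocks gives a Jordan form
J =
  [3, 1, 0]
  [0, 3, 0]
  [0, 0, 3]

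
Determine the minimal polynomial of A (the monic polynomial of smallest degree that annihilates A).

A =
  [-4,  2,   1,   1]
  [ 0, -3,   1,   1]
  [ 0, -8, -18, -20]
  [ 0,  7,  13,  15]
x^4 + 10*x^3 + 24*x^2 - 32*x - 128

The characteristic polynomial is χ_A(x) = (x - 2)*(x + 4)^3, so the eigenvalues are known. The minimal polynomial is
  m_A(x) = Π_λ (x − λ)^{k_λ}
where k_λ is the size of the *largest* Jordan block for λ (equivalently, the smallest k with (A − λI)^k v = 0 for every generalised eigenvector v of λ).

  λ = -4: largest Jordan block has size 3, contributing (x + 4)^3
  λ = 2: largest Jordan block has size 1, contributing (x − 2)

So m_A(x) = (x - 2)*(x + 4)^3 = x^4 + 10*x^3 + 24*x^2 - 32*x - 128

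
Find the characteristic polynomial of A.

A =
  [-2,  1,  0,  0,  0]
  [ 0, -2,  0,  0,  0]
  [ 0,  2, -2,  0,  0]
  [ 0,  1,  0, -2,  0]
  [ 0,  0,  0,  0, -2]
x^5 + 10*x^4 + 40*x^3 + 80*x^2 + 80*x + 32

Expanding det(x·I − A) (e.g. by cofactor expansion or by noting that A is similar to its Jordan form J, which has the same characteristic polynomial as A) gives
  χ_A(x) = x^5 + 10*x^4 + 40*x^3 + 80*x^2 + 80*x + 32
which factors as (x + 2)^5. The eigenvalues (with algebraic multiplicities) are λ = -2 with multiplicity 5.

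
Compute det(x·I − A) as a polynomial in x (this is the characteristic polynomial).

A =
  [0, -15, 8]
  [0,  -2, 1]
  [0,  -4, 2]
x^3

Expanding det(x·I − A) (e.g. by cofactor expansion or by noting that A is similar to its Jordan form J, which has the same characteristic polynomial as A) gives
  χ_A(x) = x^3
which factors as x^3. The eigenvalues (with algebraic multiplicities) are λ = 0 with multiplicity 3.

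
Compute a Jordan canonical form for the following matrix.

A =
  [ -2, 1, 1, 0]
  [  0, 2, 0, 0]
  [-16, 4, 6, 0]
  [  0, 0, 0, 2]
J_2(2) ⊕ J_1(2) ⊕ J_1(2)

The characteristic polynomial is
  det(x·I − A) = x^4 - 8*x^3 + 24*x^2 - 32*x + 16 = (x - 2)^4

Eigenvalues and multiplicities (the geometric multiplicity of λ is n − rank(A − λI), which equals the number of Jordan blocks for λ):
  λ = 2: algebraic multiplicity = 4, geometric multiplicity = 3

Determining the block sizes for each eigenvalue:
  λ = 2: 3 blocks summing to 4 forces exactly one block of size 2 and the rest size 1 → block sizes [2, 1, 1]

Assembling the blocks gives a Jordan form
J =
  [2, 1, 0, 0]
  [0, 2, 0, 0]
  [0, 0, 2, 0]
  [0, 0, 0, 2]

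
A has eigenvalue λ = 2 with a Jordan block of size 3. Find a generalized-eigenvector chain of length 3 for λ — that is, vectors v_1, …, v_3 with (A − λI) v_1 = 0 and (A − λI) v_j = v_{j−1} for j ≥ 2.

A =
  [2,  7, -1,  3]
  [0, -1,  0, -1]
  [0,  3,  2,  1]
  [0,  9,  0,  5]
A Jordan chain for λ = 2 of length 3:
v_1 = (3, 0, 0, 0)ᵀ
v_2 = (7, -3, 3, 9)ᵀ
v_3 = (0, 1, 0, 0)ᵀ

Let N = A − (2)·I. We want v_3 with N^3 v_3 = 0 but N^2 v_3 ≠ 0; then v_{j-1} := N · v_j for j = 3, …, 2.

Pick v_3 = (0, 1, 0, 0)ᵀ.
Then v_2 = N · v_3 = (7, -3, 3, 9)ᵀ.
Then v_1 = N · v_2 = (3, 0, 0, 0)ᵀ.

Sanity check: (A − (2)·I) v_1 = (0, 0, 0, 0)ᵀ = 0. ✓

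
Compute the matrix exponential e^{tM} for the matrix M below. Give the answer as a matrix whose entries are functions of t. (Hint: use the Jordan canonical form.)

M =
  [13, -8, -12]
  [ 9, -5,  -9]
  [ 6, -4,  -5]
e^{tM} =
  [12*t*exp(t) + exp(t), -8*t*exp(t), -12*t*exp(t)]
  [9*t*exp(t), -6*t*exp(t) + exp(t), -9*t*exp(t)]
  [6*t*exp(t), -4*t*exp(t), -6*t*exp(t) + exp(t)]

Strategy: write M = P · J · P⁻¹ where J is a Jordan canonical form, so e^{tM} = P · e^{tJ} · P⁻¹, and e^{tJ} can be computed block-by-block.

M has Jordan form
J =
  [1, 1, 0]
  [0, 1, 0]
  [0, 0, 1]
(up to reordering of blocks).

Per-block formulas:
  For a 1×1 block at λ = 1: exp(t · [1]) = [e^(1t)].
  For a 2×2 Jordan block J_2(1): exp(t · J_2(1)) = e^(1t)·(I + t·N), where N is the 2×2 nilpotent shift.

After assembling e^{tJ} and conjugating by P, we get:

e^{tM} =
  [12*t*exp(t) + exp(t), -8*t*exp(t), -12*t*exp(t)]
  [9*t*exp(t), -6*t*exp(t) + exp(t), -9*t*exp(t)]
  [6*t*exp(t), -4*t*exp(t), -6*t*exp(t) + exp(t)]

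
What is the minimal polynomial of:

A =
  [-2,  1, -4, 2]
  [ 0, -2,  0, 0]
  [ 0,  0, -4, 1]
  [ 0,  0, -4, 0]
x^2 + 4*x + 4

The characteristic polynomial is χ_A(x) = (x + 2)^4, so the eigenvalues are known. The minimal polynomial is
  m_A(x) = Π_λ (x − λ)^{k_λ}
where k_λ is the size of the *largest* Jordan block for λ (equivalently, the smallest k with (A − λI)^k v = 0 for every generalised eigenvector v of λ).

  λ = -2: largest Jordan block has size 2, contributing (x + 2)^2

So m_A(x) = (x + 2)^2 = x^2 + 4*x + 4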